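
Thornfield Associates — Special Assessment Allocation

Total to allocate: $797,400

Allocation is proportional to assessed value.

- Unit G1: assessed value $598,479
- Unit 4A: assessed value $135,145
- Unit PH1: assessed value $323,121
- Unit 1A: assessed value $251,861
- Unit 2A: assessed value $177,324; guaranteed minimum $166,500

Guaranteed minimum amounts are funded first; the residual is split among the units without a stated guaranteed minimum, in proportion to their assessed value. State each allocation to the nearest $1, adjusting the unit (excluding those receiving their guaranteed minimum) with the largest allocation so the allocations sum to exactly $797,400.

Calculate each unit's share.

Fund the minimums — Unit 2A $166,500. Remaining pool $630,900.
Remaining pool split over remaining assessed value 1,308,606: Unit G1 288,536.35 → $288,536; Unit 4A 65,155.58 → $65,156; Unit PH1 155,781.83 → $155,782; Unit 1A 121,426.24 → $121,426.

Unit G1: $288,536; Unit 4A: $65,156; Unit PH1: $155,782; Unit 1A: $121,426; Unit 2A: $166,500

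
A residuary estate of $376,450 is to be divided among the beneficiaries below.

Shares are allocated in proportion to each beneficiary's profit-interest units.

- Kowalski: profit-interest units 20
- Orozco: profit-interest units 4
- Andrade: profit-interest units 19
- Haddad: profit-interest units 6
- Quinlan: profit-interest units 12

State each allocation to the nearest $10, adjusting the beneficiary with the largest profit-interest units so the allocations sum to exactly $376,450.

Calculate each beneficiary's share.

Total profit-interest units = 61.
Proportional shares: Kowalski 20/61 × $376,450 = 123,426.23; Orozco 4/61 × $376,450 = 24,685.25; Andrade 19/61 × $376,450 = 117,254.92; Haddad 6/61 × $376,450 = 37,027.87; Quinlan 12/61 × $376,450 = 74,055.74.
At nearest $10: Kowalski $123,430; Orozco $24,690; Andrade $117,250; Haddad $37,030; Quinlan $74,060. Sum = $376,460.
Difference $376,450 − $376,460 = −$10 applied to largest profit-interest units (Kowalski): Kowalski becomes $123,420.

Kowalski: $123,420; Orozco: $24,690; Andrade: $117,250; Haddad: $37,030; Quinlan: $74,060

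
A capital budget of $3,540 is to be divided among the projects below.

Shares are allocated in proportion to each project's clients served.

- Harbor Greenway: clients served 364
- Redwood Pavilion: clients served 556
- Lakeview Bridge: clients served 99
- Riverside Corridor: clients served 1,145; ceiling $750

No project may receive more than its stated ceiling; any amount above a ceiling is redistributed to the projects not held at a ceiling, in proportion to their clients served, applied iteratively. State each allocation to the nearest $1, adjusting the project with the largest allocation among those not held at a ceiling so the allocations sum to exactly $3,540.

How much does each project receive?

Harbor Greenway: $997; Redwood Pavilion: $1,522; Lakeview Bridge: $271; Riverside Corridor: $750

Sum of clients served: 2,164.
Proportional shares (ignoring caps): Harbor Greenway 595.45; Redwood Pavilion 909.54; Lakeview Bridge 161.95; Riverside Corridor 1,873.06.
Held at cap: Riverside Corridor ($750); remaining pool $2,790 reallocated over remaining clients served 1,019.
Remaining shares: Harbor Greenway 996.62 → $997; Redwood Pavilion 1,522.32 → $1,522; Lakeview Bridge 271.06 → $271.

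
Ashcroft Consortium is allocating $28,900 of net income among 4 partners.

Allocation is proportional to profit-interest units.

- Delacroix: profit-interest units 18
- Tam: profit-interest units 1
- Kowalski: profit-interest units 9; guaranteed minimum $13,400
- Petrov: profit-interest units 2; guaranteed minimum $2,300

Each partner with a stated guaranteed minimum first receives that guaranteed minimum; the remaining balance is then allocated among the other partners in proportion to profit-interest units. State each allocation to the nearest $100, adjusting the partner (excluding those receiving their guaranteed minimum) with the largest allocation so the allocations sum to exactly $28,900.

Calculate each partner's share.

Delacroix: $12,500 | Tam: $700 | Kowalski: $13,400 | Petrov: $2,300

Minimums first: Kowalski $13,400; Petrov $2,300. Residual $13,200.
Residual split over remaining profit-interest units 19: Delacroix 12,505.26 → $12,500; Tam 694.74 → $700.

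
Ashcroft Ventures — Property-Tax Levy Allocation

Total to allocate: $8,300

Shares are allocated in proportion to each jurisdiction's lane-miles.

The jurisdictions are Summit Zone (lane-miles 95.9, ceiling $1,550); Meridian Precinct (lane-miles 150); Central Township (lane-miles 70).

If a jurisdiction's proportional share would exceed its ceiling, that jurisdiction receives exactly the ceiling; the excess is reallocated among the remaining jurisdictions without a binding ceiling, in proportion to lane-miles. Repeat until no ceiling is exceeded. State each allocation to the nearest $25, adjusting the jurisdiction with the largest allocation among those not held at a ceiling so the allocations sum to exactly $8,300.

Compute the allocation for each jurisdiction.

Sum of lane-miles: 315.9.
Unconstrained shares: Summit Zone 2,519.69; Meridian Precinct 3,941.12; Central Township 1,839.19.
Capped: Summit Zone ($1,550); residual $6,750 reallocated over remaining lane-miles 220.
Shares after redistribution: Meridian Precinct 4,602.27 → $4,600; Central Township 2,147.73 → $2,150.

Summit Zone: $1,550 · Meridian Precinct: $4,600 · Central Township: $2,150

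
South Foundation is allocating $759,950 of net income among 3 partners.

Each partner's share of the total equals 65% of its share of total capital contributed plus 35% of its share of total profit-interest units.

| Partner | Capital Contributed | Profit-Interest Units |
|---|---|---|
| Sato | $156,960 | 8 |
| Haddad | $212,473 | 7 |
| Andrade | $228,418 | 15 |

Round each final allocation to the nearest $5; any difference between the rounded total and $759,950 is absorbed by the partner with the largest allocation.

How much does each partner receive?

Totals — capital contributed 597,851, profit-interest units 30.
Combined weights (65% capital contributed + 35% profit-interest units): Sato 0.2640; Haddad 0.3127; Andrade 0.4233.
Unrounded shares: Sato 200,615.06; Haddad 237,615.95; Andrade 321,718.99.
At nearest $5: Sato $200,615; Haddad $237,615; Andrade $321,720. Sum = $759,950.
Sum already equals the total — no adjustment.

Sato: $200,615 · Haddad: $237,615 · Andrade: $321,720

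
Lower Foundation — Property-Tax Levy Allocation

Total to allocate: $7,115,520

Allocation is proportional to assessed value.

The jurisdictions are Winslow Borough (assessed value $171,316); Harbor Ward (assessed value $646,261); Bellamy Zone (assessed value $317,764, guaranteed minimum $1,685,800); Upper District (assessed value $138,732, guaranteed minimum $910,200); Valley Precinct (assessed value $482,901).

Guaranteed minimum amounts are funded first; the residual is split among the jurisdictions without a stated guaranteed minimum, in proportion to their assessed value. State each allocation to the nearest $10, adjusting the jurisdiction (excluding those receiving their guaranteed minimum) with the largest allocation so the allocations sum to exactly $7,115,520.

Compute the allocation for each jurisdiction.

Winslow Borough: $595,370 · Harbor Ward: $2,245,940 · Bellamy Zone: $1,685,800 · Upper District: $910,200 · Valley Precinct: $1,678,210

Minimums first: Bellamy Zone $1,685,800; Upper District $910,200. Balance $4,519,520.
Balance split over remaining assessed value 1,300,478: Winslow Borough 595,370.39 → $595,370; Harbor Ward 2,245,935.35 → $2,245,940; Valley Precinct 1,678,214.26 → $1,678,210.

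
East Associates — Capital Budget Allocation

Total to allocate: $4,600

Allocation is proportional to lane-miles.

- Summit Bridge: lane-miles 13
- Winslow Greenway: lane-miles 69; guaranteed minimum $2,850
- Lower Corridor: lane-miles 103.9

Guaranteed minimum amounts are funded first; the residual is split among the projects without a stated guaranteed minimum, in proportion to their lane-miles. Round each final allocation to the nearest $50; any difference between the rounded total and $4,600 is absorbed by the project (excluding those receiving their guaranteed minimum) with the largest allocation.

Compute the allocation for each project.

Guaranteed amounts: Winslow Greenway $2,850. Residual $1,750.
Residual split over remaining lane-miles 116.9: Summit Bridge 194.61 → $200; Lower Corridor 1,555.39 → $1,550.

Summit Bridge: $200; Winslow Greenway: $2,850; Lower Corridor: $1,550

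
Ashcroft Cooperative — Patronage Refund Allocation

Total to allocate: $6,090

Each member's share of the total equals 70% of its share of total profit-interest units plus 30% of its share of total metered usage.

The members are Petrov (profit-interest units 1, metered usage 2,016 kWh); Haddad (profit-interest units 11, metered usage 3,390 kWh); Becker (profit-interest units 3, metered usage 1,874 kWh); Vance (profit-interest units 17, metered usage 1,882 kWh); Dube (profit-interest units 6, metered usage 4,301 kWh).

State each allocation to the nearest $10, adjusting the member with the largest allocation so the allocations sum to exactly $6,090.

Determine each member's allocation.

Petrov: $390 | Haddad: $1,690 | Becker: $590 | Vance: $2,160 | Dube: $1,260

Profit-interest units total 38; metered usage total 13,463.
Combined weights (70% profit-interest units + 30% metered usage): Petrov 0.0633; Haddad 0.2782; Becker 0.0970; Vance 0.3551; Dube 0.2064.
Unrounded shares: Petrov 385.77; Haddad 1,694.07; Becker 590.86; Vance 2,162.53; Dube 1,256.77.
After rounding ($10): Petrov $390; Haddad $1,690; Becker $590; Vance $2,160; Dube $1,260. Sum = $6,090.
Rounded total matches; no reconciliation needed.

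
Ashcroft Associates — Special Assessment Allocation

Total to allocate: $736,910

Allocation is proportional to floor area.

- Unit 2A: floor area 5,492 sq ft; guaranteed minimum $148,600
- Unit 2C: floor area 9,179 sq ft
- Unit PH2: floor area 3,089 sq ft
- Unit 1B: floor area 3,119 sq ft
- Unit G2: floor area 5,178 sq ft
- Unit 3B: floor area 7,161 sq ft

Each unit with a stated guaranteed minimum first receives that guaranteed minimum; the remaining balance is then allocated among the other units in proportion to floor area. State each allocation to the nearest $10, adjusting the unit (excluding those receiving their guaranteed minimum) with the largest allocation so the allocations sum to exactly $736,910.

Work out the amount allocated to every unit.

Fund the minimums — Unit 2A $148,600. Residual $588,310.
Residual split over remaining floor area 27,726: Unit 2C 194,766.55 → $194,770; Unit PH2 65,544.60 → $65,540; Unit 1B 66,181.16 → $66,180; Unit G2 109,870.49 → $109,870; Unit 3B 151,947.19 → $151,950.

Unit 2A: $148,600 | Unit 2C: $194,770 | Unit PH2: $65,540 | Unit 1B: $66,180 | Unit G2: $109,870 | Unit 3B: $151,950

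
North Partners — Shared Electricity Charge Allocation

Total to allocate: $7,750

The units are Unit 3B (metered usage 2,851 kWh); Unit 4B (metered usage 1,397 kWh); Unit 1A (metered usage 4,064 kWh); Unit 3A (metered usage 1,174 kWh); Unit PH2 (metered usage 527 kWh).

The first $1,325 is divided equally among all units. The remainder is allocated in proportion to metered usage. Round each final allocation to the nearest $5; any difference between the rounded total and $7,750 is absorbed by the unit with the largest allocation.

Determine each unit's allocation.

Unit 3B: $2,095 | Unit 4B: $1,160 | Unit 1A: $2,870 | Unit 3A: $1,020 | Unit PH2: $605

First tranche $1,325 split equally: $265 each.
Remainder $6,425 by metered usage (total 10,013): Unit 3B 1,829.39 → $1,830; Unit 4B 896.41 → $895; Unit 1A 2,607.73 → $2,610; Unit 3A 753.32 → $755; Unit PH2 338.16 → $340.
Rounding difference −$5 on remainder applied to Unit 1A.
Totals: Unit 3B $265 + $1,830 = $2,095; Unit 4B $265 + $895 = $1,160; Unit 1A $265 + $2,605 = $2,870; Unit 3A $265 + $755 = $1,020; Unit PH2 $265 + $340 = $605.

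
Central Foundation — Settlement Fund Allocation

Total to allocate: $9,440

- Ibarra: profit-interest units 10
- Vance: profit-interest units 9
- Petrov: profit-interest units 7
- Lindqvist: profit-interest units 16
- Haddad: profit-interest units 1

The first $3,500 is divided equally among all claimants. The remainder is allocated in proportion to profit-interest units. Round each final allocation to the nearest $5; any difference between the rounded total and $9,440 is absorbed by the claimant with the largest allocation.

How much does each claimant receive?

Ibarra: $2,080 | Vance: $1,945 | Petrov: $1,665 | Lindqvist: $2,910 | Haddad: $840

First tranche $3,500 split equally: $700 each.
Remainder $5,940 by profit-interest units (total 43): Ibarra 1,381.40 → $1,380; Vance 1,243.26 → $1,245; Petrov 966.98 → $965; Lindqvist 2,210.23 → $2,210; Haddad 138.14 → $140.
Totals: Ibarra $700 + $1,380 = $2,080; Vance $700 + $1,245 = $1,945; Petrov $700 + $965 = $1,665; Lindqvist $700 + $2,210 = $2,910; Haddad $700 + $140 = $840.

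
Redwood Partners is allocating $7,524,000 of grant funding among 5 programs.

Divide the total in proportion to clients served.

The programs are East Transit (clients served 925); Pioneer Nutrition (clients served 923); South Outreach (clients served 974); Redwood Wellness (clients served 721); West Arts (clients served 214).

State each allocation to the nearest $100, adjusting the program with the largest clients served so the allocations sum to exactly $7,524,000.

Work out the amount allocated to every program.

Clients served total: 3,757.
Pro-rata amounts: East Transit 925/3,757 × $7,524,000 = 1,852,462.07; Pioneer Nutrition 923/3,757 × $7,524,000 = 1,848,456.75; South Outreach 974/3,757 × $7,524,000 = 1,950,592.49; Redwood Wellness 721/3,757 × $7,524,000 = 1,443,919.08; West Arts 214/3,757 × $7,524,000 = 428,569.60.
After rounding ($100): East Transit $1,852,500; Pioneer Nutrition $1,848,500; South Outreach $1,950,600; Redwood Wellness $1,443,900; West Arts $428,600. Sum = $7,524,100.
Difference $7,524,000 − $7,524,100 = −$100 applied to largest clients served (South Outreach): South Outreach becomes $1,950,500.

East Transit: $1,852,500 | Pioneer Nutrition: $1,848,500 | South Outreach: $1,950,500 | Redwood Wellness: $1,443,900 | West Arts: $428,600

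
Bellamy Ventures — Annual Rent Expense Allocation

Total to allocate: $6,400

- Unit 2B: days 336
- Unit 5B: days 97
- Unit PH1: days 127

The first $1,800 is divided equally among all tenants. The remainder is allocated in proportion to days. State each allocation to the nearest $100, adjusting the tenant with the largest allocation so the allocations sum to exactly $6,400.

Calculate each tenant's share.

Unit 2B: $3,400 · Unit 5B: $1,400 · Unit PH1: $1,600

First tranche $1,800 split equally: $600 each.
Remainder $4,600 by days (total 560): Unit 2B 2,760.00 → $2,800; Unit 5B 796.79 → $800; Unit PH1 1,043.21 → $1,000.
Totals: Unit 2B $600 + $2,800 = $3,400; Unit 5B $600 + $800 = $1,400; Unit PH1 $600 + $1,000 = $1,600.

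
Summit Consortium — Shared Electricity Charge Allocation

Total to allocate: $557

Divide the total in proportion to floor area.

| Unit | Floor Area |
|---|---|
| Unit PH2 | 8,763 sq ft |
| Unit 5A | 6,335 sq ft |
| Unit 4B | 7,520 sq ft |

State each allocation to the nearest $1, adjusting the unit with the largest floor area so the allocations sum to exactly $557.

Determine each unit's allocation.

Total floor area = 8,763 + 6,335 + 7,520 = 22,618.
Raw shares: Unit PH2 215.80; Unit 5A 156.01; Unit 4B 185.19.
Rounded to nearest $1: Unit PH2 $216; Unit 5A $156; Unit 4B $185. Sum = $557.
Rounded total matches; no reconciliation needed.

Unit PH2: $216 · Unit 5A: $156 · Unit 4B: $185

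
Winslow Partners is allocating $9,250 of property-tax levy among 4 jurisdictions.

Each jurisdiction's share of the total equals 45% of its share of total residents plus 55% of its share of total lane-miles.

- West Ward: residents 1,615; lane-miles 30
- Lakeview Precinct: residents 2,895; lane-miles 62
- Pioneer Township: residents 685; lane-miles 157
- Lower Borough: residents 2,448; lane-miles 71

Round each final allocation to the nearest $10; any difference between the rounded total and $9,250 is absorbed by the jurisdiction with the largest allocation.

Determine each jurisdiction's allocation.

West Ward: $1,360; Lakeview Precinct: $2,560; Pioneer Township: $2,870; Lower Borough: $2,460

Residents total 7,643; lane-miles total 320.
Combined weights (45% residents + 55% lane-miles): West Ward 0.1466; Lakeview Precinct 0.2770; Pioneer Township 0.3102; Lower Borough 0.2662.
Unrounded shares: West Ward 1,356.51; Lakeview Precinct 2,562.37; Pioneer Township 2,869.12; Lower Borough 2,462.01.
After rounding ($10): West Ward $1,360; Lakeview Precinct $2,560; Pioneer Township $2,870; Lower Borough $2,460. Sum = $9,250.
Sum already equals the total — no adjustment.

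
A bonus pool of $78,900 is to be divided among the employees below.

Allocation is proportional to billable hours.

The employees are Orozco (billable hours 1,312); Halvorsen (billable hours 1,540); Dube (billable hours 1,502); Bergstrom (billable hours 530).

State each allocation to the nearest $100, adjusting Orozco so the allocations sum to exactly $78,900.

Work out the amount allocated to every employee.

Orozco: $21,100 · Halvorsen: $24,900 · Dube: $24,300 · Bergstrom: $8,600

Sum of billable hours: 4,884.
Proportional shares: Orozco 1,312/4,884 × $78,900 = 21,195.09; Halvorsen 1,540/4,884 × $78,900 = 24,878.38; Dube 1,502/4,884 × $78,900 = 24,264.50; Bergstrom 530/4,884 × $78,900 = 8,562.04.
Rounded to nearest $100: Orozco $21,200; Halvorsen $24,900; Dube $24,300; Bergstrom $8,600. Sum = $79,000.
Difference $78,900 − $79,000 = −$100 applied to Orozco: Orozco becomes $21,100.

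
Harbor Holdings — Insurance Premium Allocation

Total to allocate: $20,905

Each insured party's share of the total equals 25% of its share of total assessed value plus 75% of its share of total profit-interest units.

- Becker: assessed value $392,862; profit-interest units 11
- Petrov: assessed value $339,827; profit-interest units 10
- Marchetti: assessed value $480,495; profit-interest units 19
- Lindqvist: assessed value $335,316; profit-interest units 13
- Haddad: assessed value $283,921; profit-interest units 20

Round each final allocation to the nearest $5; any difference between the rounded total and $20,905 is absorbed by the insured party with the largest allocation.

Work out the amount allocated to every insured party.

Becker: $3,485 · Petrov: $3,115 · Marchetti: $5,450 · Lindqvist: $3,750 · Haddad: $5,105

Totals — assessed value 1,832,421, profit-interest units 73.
Blended shares (25% assessed value + 75% profit-interest units): Becker 0.1666; Petrov 0.1491; Marchetti 0.2608; Lindqvist 0.1793; Haddad 0.2442.
Proportional shares: Becker 3,483.03; Petrov 3,116.99; Marchetti 5,451.19; Lindqvist 3,748.46; Haddad 5,105.32.
Rounded to nearest $5: Becker $3,485; Petrov $3,115; Marchetti $5,450; Lindqvist $3,750; Haddad $5,105. Sum = $20,905.
No rounding difference to absorb.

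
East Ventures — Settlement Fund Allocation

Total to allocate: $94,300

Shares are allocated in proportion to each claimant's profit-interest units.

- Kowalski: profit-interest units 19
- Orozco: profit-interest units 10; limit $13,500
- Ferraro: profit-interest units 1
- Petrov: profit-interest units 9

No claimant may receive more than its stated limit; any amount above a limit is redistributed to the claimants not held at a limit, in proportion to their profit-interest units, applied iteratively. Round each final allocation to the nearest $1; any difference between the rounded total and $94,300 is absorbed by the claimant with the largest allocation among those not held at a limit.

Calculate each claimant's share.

Profit-interest units total: 39.
Proportional shares (ignoring caps): Kowalski 45,941.03; Orozco 24,179.49; Ferraro 2,417.95; Petrov 21,761.54.
Cap binds for Orozco ($13,500); remaining pool $80,800 reallocated over remaining profit-interest units 29.
Remaining shares: Kowalski 52,937.93 → $52,938; Ferraro 2,786.21 → $2,786; Petrov 25,075.86 → $25,076.

Kowalski: $52,938 | Orozco: $13,500 | Ferraro: $2,786 | Petrov: $25,076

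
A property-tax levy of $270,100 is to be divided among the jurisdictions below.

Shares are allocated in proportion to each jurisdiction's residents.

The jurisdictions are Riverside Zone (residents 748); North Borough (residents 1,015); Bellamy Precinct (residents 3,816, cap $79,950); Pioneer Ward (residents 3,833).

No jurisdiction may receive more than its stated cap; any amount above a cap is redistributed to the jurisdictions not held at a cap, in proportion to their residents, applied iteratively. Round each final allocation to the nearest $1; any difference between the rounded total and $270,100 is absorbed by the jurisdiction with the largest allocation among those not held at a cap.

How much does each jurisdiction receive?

Total residents = 9,412.
Proportional shares (ignoring caps): Riverside Zone 21,465.66; North Borough 29,127.87; Bellamy Precinct 109,509.31; Pioneer Ward 109,997.16.
Capped: Bellamy Precinct ($79,950); remaining pool $190,150 reallocated over remaining residents 5,596.
Redistributed shares: Riverside Zone 25,416.76 → $25,417; North Borough 34,489.32 → $34,489; Pioneer Ward 130,243.92 → $130,244.

Riverside Zone: $25,417 · North Borough: $34,489 · Bellamy Precinct: $79,950 · Pioneer Ward: $130,244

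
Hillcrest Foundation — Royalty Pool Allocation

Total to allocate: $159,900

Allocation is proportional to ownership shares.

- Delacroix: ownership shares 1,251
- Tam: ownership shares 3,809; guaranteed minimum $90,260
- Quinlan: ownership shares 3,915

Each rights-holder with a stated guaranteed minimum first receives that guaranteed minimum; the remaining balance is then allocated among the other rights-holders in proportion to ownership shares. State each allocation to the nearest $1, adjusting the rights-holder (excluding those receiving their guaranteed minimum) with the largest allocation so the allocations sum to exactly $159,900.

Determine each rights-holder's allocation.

Minimums first: Tam $90,260. Residual $69,640.
Residual split over remaining ownership shares 5,166: Delacroix 16,864.04 → $16,864; Quinlan 52,775.96 → $52,776.

Delacroix: $16,864 · Tam: $90,260 · Quinlan: $52,776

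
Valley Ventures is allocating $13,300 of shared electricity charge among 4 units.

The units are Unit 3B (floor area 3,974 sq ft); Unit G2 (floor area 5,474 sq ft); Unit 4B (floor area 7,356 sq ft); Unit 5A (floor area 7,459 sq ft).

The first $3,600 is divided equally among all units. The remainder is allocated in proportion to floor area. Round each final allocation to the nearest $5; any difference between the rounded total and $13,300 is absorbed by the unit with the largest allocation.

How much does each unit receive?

Unit 3B: $2,490; Unit G2: $3,090; Unit 4B: $3,840; Unit 5A: $3,880

Equal tier: $3,600 ÷ 4 = $900 apiece.
Remainder $9,700 by floor area (total 24,263): Unit 3B 1,588.75 → $1,590; Unit G2 2,188.43 → $2,190; Unit 4B 2,940.82 → $2,940; Unit 5A 2,982.00 → $2,980.
Totals: Unit 3B $900 + $1,590 = $2,490; Unit G2 $900 + $2,190 = $3,090; Unit 4B $900 + $2,940 = $3,840; Unit 5A $900 + $2,980 = $3,880.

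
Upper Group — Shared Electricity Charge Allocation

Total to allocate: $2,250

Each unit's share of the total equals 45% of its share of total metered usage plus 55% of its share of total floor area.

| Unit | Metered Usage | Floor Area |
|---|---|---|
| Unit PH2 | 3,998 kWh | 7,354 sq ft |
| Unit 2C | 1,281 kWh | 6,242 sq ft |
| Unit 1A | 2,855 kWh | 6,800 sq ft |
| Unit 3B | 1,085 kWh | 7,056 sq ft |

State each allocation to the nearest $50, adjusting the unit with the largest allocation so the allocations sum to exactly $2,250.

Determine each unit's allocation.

Unit PH2: $800; Unit 2C: $400; Unit 1A: $600; Unit 3B: $450

Totals — metered usage 9,219, floor area 27,452.
Combined weights (45% metered usage + 55% floor area): Unit PH2 0.3425; Unit 2C 0.1876; Unit 1A 0.2756; Unit 3B 0.1943.
Pro-rata amounts: Unit PH2 770.60; Unit 2C 422.07; Unit 1A 620.09; Unit 3B 437.24.
Rounded to nearest $50: Unit PH2 $750; Unit 2C $400; Unit 1A $600; Unit 3B $450. Sum = $2,200.
Difference $2,250 − $2,200 = +$50 applied to largest allocation (Unit PH2): Unit PH2 becomes $800.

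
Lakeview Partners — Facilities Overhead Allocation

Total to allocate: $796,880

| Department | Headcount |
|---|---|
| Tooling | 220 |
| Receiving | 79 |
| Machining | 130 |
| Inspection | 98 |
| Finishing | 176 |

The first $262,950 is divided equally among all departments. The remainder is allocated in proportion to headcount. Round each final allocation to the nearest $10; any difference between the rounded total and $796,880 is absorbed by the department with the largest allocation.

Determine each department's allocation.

Tooling: $219,680 | Receiving: $112,590 | Machining: $151,330 | Inspection: $127,020 | Finishing: $186,260

First tranche $262,950 split equally: $52,590 each.
Remainder $533,930 by headcount (total 703): Tooling 167,090.47 → $167,090; Receiving 60,000.67 → $60,000; Machining 98,735.28 → $98,740; Inspection 74,431.21 → $74,430; Finishing 133,672.38 → $133,670.
Totals: Tooling $52,590 + $167,090 = $219,680; Receiving $52,590 + $60,000 = $112,590; Machining $52,590 + $98,740 = $151,330; Inspection $52,590 + $74,430 = $127,020; Finishing $52,590 + $133,670 = $186,260.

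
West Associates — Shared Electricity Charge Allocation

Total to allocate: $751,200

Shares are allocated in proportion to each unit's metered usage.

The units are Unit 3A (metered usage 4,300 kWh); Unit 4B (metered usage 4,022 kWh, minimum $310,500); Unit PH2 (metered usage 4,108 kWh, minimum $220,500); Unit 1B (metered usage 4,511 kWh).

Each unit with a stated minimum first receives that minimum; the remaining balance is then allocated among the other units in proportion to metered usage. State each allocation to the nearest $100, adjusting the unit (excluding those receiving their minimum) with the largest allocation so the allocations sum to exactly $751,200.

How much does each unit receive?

Unit 3A: $107,500 | Unit 4B: $310,500 | Unit PH2: $220,500 | Unit 1B: $112,700

Minimums first: Unit 4B $310,500; Unit PH2 $220,500. Remaining pool $220,200.
Remaining pool split over remaining metered usage 8,811: Unit 3A 107,463.40 → $107,500; Unit 1B 112,736.60 → $112,700.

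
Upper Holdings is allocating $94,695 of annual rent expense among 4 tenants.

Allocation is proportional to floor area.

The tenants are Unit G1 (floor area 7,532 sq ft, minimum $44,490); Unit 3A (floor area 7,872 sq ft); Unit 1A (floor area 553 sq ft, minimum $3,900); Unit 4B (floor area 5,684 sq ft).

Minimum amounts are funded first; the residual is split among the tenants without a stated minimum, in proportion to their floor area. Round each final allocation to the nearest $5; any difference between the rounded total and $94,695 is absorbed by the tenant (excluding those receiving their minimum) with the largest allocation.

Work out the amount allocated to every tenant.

Unit G1: $44,490 | Unit 3A: $26,890 | Unit 1A: $3,900 | Unit 4B: $19,415

Fund the minimums — Unit G1 $44,490; Unit 1A $3,900. Residual $46,305.
Residual split over remaining floor area 13,556: Unit 3A 26,889.42 → $26,890; Unit 4B 19,415.58 → $19,415.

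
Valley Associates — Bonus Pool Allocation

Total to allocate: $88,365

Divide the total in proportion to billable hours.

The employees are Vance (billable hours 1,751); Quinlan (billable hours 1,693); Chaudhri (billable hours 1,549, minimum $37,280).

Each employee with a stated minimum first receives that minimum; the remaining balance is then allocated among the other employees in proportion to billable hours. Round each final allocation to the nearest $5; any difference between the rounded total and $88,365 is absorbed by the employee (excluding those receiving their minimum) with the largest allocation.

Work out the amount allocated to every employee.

Minimums first: Chaudhri $37,280. Residual $51,085.
Residual split over remaining billable hours 3,444: Vance 25,972.66 → $25,975; Quinlan 25,112.34 → $25,110.

Vance: $25,975 | Quinlan: $25,110 | Chaudhri: $37,280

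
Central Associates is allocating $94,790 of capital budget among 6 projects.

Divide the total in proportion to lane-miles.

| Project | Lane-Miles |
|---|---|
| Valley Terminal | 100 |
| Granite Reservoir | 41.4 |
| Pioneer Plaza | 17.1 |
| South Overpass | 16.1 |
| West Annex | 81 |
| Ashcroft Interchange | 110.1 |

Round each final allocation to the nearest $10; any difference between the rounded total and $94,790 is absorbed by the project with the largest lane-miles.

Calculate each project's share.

Lane-miles total: 100 + 41.4 + 17.1 + 16.1 + 81 + 110.1 = 365.7.
Pro-rata amounts: Valley Terminal 25,920.15; Granite Reservoir 10,730.94; Pioneer Plaza 4,432.35; South Overpass 4,173.14; West Annex 20,995.32; Ashcroft Interchange 28,538.09.
At nearest $10: Valley Terminal $25,920; Granite Reservoir $10,730; Pioneer Plaza $4,430; South Overpass $4,170; West Annex $21,000; Ashcroft Interchange $28,540. Sum = $94,790.
Sum already equals the total — no adjustment.

Valley Terminal: $25,920 · Granite Reservoir: $10,730 · Pioneer Plaza: $4,430 · South Overpass: $4,170 · West Annex: $21,000 · Ashcroft Interchange: $28,540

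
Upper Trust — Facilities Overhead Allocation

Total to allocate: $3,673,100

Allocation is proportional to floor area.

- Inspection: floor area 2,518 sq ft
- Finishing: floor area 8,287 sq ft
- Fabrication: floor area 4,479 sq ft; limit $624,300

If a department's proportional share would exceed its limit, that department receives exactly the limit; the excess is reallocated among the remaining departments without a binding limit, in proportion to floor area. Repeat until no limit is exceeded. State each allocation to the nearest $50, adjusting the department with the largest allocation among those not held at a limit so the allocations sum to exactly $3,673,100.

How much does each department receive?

Inspection: $710,500 | Finishing: $2,338,300 | Fabrication: $624,300

Total floor area = 15,284.
Unconstrained shares: Inspection 605,133.85; Finishing 1,991,558.47; Fabrication 1,076,407.67.
Cap binds for Fabrication ($624,300); balance $3,048,800 reallocated over remaining floor area 10,805.
Shares after redistribution: Inspection 710,493.14 → $710,500; Finishing 2,338,306.86 → $2,338,300.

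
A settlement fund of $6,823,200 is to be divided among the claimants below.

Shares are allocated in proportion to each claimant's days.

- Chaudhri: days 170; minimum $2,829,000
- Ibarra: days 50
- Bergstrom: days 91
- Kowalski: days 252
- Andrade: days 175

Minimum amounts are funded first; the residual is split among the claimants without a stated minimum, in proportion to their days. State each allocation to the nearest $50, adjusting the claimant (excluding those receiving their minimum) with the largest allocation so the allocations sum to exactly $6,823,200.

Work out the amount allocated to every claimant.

Guaranteed amounts: Chaudhri $2,829,000. Residual $3,994,200.
Residual split over remaining days 568: Ibarra 351,602.11 → $351,600; Bergstrom 639,915.85 → $639,900; Kowalski 1,772,074.65 → $1,772,050; Andrade 1,230,607.39 → $1,230,600.
Rounding difference +$50 applied to Kowalski → $1,772,100.

Chaudhri: $2,829,000 | Ibarra: $351,600 | Bergstrom: $639,900 | Kowalski: $1,772,100 | Andrade: $1,230,600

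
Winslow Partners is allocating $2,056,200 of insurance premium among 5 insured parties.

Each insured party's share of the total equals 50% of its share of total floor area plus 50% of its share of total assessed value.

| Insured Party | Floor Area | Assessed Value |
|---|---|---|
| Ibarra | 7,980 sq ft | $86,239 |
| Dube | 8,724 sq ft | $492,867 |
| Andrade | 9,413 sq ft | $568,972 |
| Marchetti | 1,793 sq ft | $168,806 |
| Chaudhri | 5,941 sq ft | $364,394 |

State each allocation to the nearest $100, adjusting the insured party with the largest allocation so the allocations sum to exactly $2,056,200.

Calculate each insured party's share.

Ibarra: $295,100 | Dube: $566,300 | Andrade: $633,800 | Marchetti: $157,700 | Chaudhri: $403,300

Floor area total 33,851; assessed value total 1,681,278.
Blended shares (50% floor area + 50% assessed value): Ibarra 0.1435; Dube 0.2754; Andrade 0.3082; Marchetti 0.0767; Chaudhri 0.1961.
Unrounded shares: Ibarra 295,098.31; Dube 566,347.24; Andrade 633,811.23; Marchetti 157,680.52; Chaudhri 403,262.70.
After rounding ($100): Ibarra $295,100; Dube $566,300; Andrade $633,800; Marchetti $157,700; Chaudhri $403,300. Sum = $2,056,200.
Rounded total matches; no reconciliation needed.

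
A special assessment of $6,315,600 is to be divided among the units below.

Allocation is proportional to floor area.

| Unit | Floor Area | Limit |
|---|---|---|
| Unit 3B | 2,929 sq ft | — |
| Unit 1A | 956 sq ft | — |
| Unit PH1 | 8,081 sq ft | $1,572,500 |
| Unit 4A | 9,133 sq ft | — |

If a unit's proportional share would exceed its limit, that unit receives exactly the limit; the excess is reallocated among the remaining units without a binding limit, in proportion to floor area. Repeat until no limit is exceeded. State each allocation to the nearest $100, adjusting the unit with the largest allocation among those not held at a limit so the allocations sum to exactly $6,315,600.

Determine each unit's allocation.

Combined floor area = 21,099.
Unconstrained shares: Unit 3B 876,742.61; Unit 1A 286,161.13; Unit PH1 2,418,899.64; Unit 4A 2,733,796.62.
Capped: Unit PH1 ($1,572,500); balance $4,743,100 reallocated over remaining floor area 13,018.
Redistributed shares: Unit 3B 1,067,179.28 → $1,067,200; Unit 1A 348,317.99 → $348,300; Unit 4A 3,327,602.73 → $3,327,600.

Unit 3B: $1,067,200; Unit 1A: $348,300; Unit PH1: $1,572,500; Unit 4A: $3,327,600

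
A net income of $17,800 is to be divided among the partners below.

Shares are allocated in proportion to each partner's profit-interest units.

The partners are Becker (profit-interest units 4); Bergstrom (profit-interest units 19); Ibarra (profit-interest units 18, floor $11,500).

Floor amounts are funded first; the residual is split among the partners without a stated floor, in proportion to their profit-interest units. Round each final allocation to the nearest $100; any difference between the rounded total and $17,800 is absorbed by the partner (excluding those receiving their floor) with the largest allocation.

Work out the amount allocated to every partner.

Becker: $1,100 | Bergstrom: $5,200 | Ibarra: $11,500

Guaranteed amounts: Ibarra $11,500. Remaining pool $6,300.
Remaining pool split over remaining profit-interest units 23: Becker 1,095.65 → $1,100; Bergstrom 5,204.35 → $5,200.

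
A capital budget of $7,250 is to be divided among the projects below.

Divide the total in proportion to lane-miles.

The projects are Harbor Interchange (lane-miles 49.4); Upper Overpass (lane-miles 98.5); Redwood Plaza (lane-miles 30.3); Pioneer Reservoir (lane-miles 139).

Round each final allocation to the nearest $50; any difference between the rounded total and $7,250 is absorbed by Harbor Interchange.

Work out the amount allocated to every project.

Combined lane-miles = 317.2.
Pro-rata amounts: Harbor Interchange 49.4/317.2 × $7,250 = 1,129.10; Upper Overpass 98.5/317.2 × $7,250 = 2,251.34; Redwood Plaza 30.3/317.2 × $7,250 = 692.54; Pioneer Reservoir 139/317.2 × $7,250 = 3,177.02.
After rounding ($50): Harbor Interchange $1,150; Upper Overpass $2,250; Redwood Plaza $700; Pioneer Reservoir $3,200. Sum = $7,300.
Difference $7,250 − $7,300 = −$50 applied to Harbor Interchange: Harbor Interchange becomes $1,100.

Harbor Interchange: $1,100 | Upper Overpass: $2,250 | Redwood Plaza: $700 | Pioneer Reservoir: $3,200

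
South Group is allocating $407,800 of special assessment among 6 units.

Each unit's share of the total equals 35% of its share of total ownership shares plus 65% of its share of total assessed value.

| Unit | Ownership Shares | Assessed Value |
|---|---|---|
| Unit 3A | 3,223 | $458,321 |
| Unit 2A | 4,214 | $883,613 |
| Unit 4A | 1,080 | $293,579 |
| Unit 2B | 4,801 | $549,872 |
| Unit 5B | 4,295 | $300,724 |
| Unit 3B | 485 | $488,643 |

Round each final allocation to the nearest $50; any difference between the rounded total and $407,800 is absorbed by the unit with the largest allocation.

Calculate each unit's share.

Ownership shares total 18,098; assessed value total 2,974,752.
Blended shares (35% ownership shares + 65% assessed value): Unit 3A 0.1625; Unit 2A 0.2746; Unit 4A 0.0850; Unit 2B 0.2130; Unit 5B 0.1488; Unit 3B 0.1162.
Proportional shares: Unit 3A 66,257.63; Unit 2A 111,969.48; Unit 4A 34,677.25; Unit 2B 86,860.34; Unit 5B 60,669.04; Unit 3B 47,366.27.
After rounding ($50): Unit 3A $66,250; Unit 2A $111,950; Unit 4A $34,700; Unit 2B $86,850; Unit 5B $60,650; Unit 3B $47,350. Sum = $407,750.
Difference $407,800 − $407,750 = +$50 applied to largest allocation (Unit 2A): Unit 2A becomes $112,000.

Unit 3A: $66,250 · Unit 2A: $112,000 · Unit 4A: $34,700 · Unit 2B: $86,850 · Unit 5B: $60,650 · Unit 3B: $47,350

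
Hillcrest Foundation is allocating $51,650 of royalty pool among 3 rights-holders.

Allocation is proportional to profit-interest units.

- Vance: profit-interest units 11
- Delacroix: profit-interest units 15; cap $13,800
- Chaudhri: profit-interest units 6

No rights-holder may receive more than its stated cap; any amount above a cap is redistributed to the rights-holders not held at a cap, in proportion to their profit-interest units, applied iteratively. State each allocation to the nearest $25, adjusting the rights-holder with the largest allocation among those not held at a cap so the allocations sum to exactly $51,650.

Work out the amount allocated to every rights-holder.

Vance: $24,500 | Delacroix: $13,800 | Chaudhri: $13,350

Sum of profit-interest units: 32.
Unconstrained shares: Vance 17,754.69; Delacroix 24,210.94; Chaudhri 9,684.38.
Capped: Delacroix ($13,800); balance $37,850 reallocated over remaining profit-interest units 17.
Remaining shares: Vance 24,491.18 → $24,500; Chaudhri 13,358.82 → $13,350.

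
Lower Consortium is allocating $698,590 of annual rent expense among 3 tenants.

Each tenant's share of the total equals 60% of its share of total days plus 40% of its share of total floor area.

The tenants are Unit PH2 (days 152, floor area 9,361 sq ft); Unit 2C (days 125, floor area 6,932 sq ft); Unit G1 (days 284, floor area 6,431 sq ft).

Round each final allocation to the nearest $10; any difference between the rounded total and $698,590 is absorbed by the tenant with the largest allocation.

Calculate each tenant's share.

Unit PH2: $228,680 · Unit 2C: $178,640 · Unit G1: $291,270

Days total 561; floor area total 22,724.
Combined weights (60% days + 40% floor area): Unit PH2 0.3273; Unit 2C 0.2557; Unit G1 0.4169.
Proportional shares: Unit PH2 228,679.37; Unit 2C 178,636.88; Unit G1 291,273.76.
At nearest $10: Unit PH2 $228,680; Unit 2C $178,640; Unit G1 $291,270. Sum = $698,590.
No rounding difference to absorb.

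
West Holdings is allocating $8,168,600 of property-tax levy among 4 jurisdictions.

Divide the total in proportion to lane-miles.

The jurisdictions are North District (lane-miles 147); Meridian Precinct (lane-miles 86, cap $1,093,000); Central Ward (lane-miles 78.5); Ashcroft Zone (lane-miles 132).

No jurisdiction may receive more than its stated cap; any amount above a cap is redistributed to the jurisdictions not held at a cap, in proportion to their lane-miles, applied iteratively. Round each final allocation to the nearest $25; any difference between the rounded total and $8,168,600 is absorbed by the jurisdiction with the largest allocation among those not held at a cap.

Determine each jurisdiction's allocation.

Sum of lane-miles: 443.5.
Proportional shares (ignoring caps): North District 2,707,517.93; Meridian Precinct 1,583,990.08; Central Ward 1,445,851.41; Ashcroft Zone 2,431,240.59.
Cap binds for Meridian Precinct ($1,093,000); balance $7,075,600 reallocated over remaining lane-miles 357.5.
Shares after redistribution: North District 2,909,407.55 → $2,909,400; Central Ward 1,553,663.22 → $1,553,675; Ashcroft Zone 2,612,529.23 → $2,612,525.

North District: $2,909,400 · Meridian Precinct: $1,093,000 · Central Ward: $1,553,675 · Ashcroft Zone: $2,612,525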